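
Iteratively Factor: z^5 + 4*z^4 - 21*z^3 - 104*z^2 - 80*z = (z + 1)*(z^4 + 3*z^3 - 24*z^2 - 80*z) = (z + 1)*(z + 4)*(z^3 - z^2 - 20*z) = (z - 5)*(z + 1)*(z + 4)*(z^2 + 4*z) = z*(z - 5)*(z + 1)*(z + 4)*(z + 4)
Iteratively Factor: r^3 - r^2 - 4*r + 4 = (r - 2)*(r^2 + r - 2) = (r - 2)*(r + 2)*(r - 1)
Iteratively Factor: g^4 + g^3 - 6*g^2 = (g)*(g^3 + g^2 - 6*g) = g*(g + 3)*(g^2 - 2*g) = g*(g - 2)*(g + 3)*(g)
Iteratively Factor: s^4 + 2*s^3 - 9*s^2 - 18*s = (s)*(s^3 + 2*s^2 - 9*s - 18) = s*(s + 2)*(s^2 - 9) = s*(s - 3)*(s + 2)*(s + 3)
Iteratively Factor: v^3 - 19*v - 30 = (v + 2)*(v^2 - 2*v - 15) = (v - 5)*(v + 2)*(v + 3)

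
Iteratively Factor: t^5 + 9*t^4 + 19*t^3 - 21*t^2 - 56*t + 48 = (t - 1)*(t^4 + 10*t^3 + 29*t^2 + 8*t - 48) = (t - 1)*(t + 3)*(t^3 + 7*t^2 + 8*t - 16) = (t - 1)*(t + 3)*(t + 4)*(t^2 + 3*t - 4) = (t - 1)*(t + 3)*(t + 4)^2*(t - 1)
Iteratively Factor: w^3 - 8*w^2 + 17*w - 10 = (w - 1)*(w^2 - 7*w + 10) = (w - 5)*(w - 1)*(w - 2)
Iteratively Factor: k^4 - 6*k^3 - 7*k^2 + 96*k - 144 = (k - 3)*(k^3 - 3*k^2 - 16*k + 48) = (k - 3)^2*(k^2 - 16) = (k - 4)*(k - 3)^2*(k + 4)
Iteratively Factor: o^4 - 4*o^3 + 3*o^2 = (o - 1)*(o^3 - 3*o^2) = o*(o - 1)*(o^2 - 3*o) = o^2*(o - 1)*(o - 3)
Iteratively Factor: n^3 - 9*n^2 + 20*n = (n)*(n^2 - 9*n + 20) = n*(n - 5)*(n - 4)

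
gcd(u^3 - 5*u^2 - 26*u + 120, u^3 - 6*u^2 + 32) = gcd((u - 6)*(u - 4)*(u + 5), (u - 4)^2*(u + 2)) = u - 4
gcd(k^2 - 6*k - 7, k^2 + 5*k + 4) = k + 1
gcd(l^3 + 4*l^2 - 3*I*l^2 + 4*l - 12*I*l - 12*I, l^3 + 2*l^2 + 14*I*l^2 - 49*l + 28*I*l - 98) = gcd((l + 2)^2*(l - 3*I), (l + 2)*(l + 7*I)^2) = l + 2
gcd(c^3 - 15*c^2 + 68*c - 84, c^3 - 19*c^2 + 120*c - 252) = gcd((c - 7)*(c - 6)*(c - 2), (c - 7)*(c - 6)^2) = c^2 - 13*c + 42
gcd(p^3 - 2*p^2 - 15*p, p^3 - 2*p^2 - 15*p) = p^3 - 2*p^2 - 15*p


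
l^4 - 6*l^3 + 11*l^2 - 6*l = l*(l - 3)*(l - 2)*(l - 1)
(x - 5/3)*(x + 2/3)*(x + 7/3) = x^3 + 4*x^2/3 - 31*x/9 - 70/27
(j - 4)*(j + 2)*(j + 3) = j^3 + j^2 - 14*j - 24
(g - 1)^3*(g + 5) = g^4 + 2*g^3 - 12*g^2 + 14*g - 5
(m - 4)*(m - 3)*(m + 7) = m^3 - 37*m + 84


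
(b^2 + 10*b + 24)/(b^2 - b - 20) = (b + 6)/(b - 5)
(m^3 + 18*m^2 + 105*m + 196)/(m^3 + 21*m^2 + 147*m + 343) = (m + 4)/(m + 7)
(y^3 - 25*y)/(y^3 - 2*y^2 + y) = (y^2 - 25)/(y^2 - 2*y + 1)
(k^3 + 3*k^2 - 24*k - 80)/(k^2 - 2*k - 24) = (k^2 - k - 20)/(k - 6)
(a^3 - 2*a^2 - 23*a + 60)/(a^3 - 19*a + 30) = (a - 4)/(a - 2)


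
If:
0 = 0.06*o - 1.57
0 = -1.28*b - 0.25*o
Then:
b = -5.11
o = 26.17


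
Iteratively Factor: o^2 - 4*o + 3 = (o - 1)*(o - 3)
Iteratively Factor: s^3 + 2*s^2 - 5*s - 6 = (s - 2)*(s^2 + 4*s + 3) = (s - 2)*(s + 3)*(s + 1)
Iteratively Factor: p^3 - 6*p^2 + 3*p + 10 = (p - 5)*(p^2 - p - 2) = (p - 5)*(p - 2)*(p + 1)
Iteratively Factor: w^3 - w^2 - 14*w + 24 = (w + 4)*(w^2 - 5*w + 6) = (w - 2)*(w + 4)*(w - 3)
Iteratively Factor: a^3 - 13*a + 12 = (a - 3)*(a^2 + 3*a - 4) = (a - 3)*(a + 4)*(a - 1)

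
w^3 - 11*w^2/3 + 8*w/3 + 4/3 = (w - 2)^2*(w + 1/3)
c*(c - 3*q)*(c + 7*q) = c^3 + 4*c^2*q - 21*c*q^2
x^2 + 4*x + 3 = (x + 1)*(x + 3)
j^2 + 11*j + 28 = (j + 4)*(j + 7)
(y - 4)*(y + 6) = y^2 + 2*y - 24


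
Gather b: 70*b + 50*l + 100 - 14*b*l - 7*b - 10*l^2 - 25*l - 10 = b*(63 - 14*l) - 10*l^2 + 25*l + 90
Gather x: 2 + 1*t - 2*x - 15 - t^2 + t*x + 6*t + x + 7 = -t^2 + 7*t + x*(t - 1) - 6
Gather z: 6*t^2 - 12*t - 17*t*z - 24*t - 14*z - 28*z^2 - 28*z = 6*t^2 - 36*t - 28*z^2 + z*(-17*t - 42)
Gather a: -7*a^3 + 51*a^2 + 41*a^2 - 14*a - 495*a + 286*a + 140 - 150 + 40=-7*a^3 + 92*a^2 - 223*a + 30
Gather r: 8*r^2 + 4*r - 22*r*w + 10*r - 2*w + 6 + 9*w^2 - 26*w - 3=8*r^2 + r*(14 - 22*w) + 9*w^2 - 28*w + 3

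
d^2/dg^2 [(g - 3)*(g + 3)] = 2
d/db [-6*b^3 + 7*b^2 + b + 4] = -18*b^2 + 14*b + 1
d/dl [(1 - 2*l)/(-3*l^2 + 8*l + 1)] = 2*(-3*l^2 + 3*l - 5)/(9*l^4 - 48*l^3 + 58*l^2 + 16*l + 1)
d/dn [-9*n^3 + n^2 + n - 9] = -27*n^2 + 2*n + 1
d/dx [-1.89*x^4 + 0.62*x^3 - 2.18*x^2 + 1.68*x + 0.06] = -7.56*x^3 + 1.86*x^2 - 4.36*x + 1.68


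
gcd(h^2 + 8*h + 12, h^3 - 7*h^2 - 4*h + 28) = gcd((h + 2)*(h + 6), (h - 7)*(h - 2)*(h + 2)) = h + 2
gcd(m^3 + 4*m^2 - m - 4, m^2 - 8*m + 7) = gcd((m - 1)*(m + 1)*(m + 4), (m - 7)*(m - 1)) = m - 1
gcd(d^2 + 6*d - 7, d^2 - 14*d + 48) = 1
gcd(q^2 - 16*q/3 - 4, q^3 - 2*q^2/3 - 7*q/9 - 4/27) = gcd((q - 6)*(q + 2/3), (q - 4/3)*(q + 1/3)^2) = 1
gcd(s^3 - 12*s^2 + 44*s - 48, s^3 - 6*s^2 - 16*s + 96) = s^2 - 10*s + 24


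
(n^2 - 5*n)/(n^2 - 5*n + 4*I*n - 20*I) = n/(n + 4*I)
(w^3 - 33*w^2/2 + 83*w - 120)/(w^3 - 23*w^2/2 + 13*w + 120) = (2*w - 5)/(2*w + 5)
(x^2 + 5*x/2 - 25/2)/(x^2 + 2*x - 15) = (x - 5/2)/(x - 3)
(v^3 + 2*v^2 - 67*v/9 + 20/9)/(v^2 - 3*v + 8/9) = (3*v^2 + 7*v - 20)/(3*v - 8)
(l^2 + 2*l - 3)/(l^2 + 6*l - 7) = (l + 3)/(l + 7)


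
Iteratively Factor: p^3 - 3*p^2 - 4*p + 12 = (p + 2)*(p^2 - 5*p + 6) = (p - 3)*(p + 2)*(p - 2)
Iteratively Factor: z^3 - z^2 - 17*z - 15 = (z - 5)*(z^2 + 4*z + 3) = (z - 5)*(z + 1)*(z + 3)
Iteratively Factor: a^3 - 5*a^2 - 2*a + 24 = (a - 4)*(a^2 - a - 6) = (a - 4)*(a - 3)*(a + 2)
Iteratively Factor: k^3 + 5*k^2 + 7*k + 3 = (k + 3)*(k^2 + 2*k + 1) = (k + 1)*(k + 3)*(k + 1)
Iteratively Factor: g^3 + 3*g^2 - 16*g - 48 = (g + 4)*(g^2 - g - 12) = (g + 3)*(g + 4)*(g - 4)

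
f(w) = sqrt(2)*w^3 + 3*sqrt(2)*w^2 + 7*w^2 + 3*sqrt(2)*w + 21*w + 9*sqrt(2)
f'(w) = 3*sqrt(2)*w^2 + 6*sqrt(2)*w + 14*w + 3*sqrt(2) + 21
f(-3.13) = 0.50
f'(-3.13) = -3.57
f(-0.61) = 1.19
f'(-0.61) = 13.11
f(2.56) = 174.76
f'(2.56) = 110.61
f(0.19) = 17.94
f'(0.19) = 29.67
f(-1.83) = -4.48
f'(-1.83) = -1.70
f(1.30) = 67.65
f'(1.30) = 61.64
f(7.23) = 1317.40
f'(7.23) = 409.59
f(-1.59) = -4.67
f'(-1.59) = 0.22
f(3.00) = 227.82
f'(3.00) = 130.88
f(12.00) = 4378.34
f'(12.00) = 906.01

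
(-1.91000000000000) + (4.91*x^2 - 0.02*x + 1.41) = 4.91*x^2 - 0.02*x - 0.5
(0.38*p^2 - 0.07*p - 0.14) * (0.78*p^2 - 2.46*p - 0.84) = 0.2964*p^4 - 0.9894*p^3 - 0.2562*p^2 + 0.4032*p + 0.1176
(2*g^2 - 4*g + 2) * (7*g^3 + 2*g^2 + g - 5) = 14*g^5 - 24*g^4 + 8*g^3 - 10*g^2 + 22*g - 10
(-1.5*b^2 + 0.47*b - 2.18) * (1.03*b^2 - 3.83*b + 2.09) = -1.545*b^4 + 6.2291*b^3 - 7.1805*b^2 + 9.3317*b - 4.5562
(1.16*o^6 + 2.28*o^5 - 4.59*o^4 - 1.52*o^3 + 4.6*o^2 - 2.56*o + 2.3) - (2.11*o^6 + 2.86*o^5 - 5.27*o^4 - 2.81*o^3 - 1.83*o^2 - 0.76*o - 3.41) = -0.95*o^6 - 0.58*o^5 + 0.68*o^4 + 1.29*o^3 + 6.43*o^2 - 1.8*o + 5.71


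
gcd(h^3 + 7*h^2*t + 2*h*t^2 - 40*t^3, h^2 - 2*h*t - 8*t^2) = 1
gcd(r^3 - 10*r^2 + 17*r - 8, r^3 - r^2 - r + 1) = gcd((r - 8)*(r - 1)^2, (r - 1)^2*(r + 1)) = r^2 - 2*r + 1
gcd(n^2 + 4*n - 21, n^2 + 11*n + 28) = n + 7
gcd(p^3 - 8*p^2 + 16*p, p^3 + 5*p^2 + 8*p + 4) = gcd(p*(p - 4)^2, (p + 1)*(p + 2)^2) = 1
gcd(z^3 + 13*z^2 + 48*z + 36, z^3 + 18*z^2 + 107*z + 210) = z + 6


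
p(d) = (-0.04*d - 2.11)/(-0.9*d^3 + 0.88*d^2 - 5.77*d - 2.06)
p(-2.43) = -0.07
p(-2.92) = -0.04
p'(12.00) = -0.00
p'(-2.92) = -0.03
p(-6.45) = -0.01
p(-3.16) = -0.04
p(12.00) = 0.00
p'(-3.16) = -0.03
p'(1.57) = -0.13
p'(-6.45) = -0.00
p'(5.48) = -0.01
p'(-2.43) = -0.06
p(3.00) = 0.06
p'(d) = (-0.04*d - 2.11)*(2.7*d^2 - 1.76*d + 5.77)/(-0.9*d^3 + 0.88*d^2 - 5.77*d - 2.06)^2 - 0.04/(-0.9*d^3 + 0.88*d^2 - 5.77*d - 2.06) = (-0.072*d^3 - 5.6618*d^2 + 3.7136*d - 12.0923)/(0.81*d^6 - 1.584*d^5 + 11.1604*d^4 - 6.4472*d^3 + 29.6673*d^2 + 23.7724*d + 4.2436)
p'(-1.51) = -0.22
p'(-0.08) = -4.90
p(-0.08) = 1.32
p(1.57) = 0.17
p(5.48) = 0.01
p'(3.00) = -0.04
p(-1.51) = -0.17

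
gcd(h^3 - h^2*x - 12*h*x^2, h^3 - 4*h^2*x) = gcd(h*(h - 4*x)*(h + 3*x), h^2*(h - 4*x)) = -h^2 + 4*h*x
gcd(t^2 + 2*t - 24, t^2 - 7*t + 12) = t - 4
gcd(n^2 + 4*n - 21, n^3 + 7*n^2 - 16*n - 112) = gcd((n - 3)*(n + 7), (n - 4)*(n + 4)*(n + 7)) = n + 7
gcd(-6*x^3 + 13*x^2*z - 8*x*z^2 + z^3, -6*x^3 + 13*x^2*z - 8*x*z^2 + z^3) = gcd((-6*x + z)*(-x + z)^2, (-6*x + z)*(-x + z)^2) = 6*x^3 - 13*x^2*z + 8*x*z^2 - z^3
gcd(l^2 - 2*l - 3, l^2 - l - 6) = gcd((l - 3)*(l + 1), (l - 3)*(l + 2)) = l - 3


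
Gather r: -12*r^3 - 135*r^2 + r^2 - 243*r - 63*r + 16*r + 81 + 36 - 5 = -12*r^3 - 134*r^2 - 290*r + 112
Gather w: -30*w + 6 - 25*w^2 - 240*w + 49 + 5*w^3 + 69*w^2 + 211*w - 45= 5*w^3 + 44*w^2 - 59*w + 10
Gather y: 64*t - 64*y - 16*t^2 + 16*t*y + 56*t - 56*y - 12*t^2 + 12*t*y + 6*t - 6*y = -28*t^2 + 126*t + y*(28*t - 126)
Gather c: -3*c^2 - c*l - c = -3*c^2 + c*(-l - 1)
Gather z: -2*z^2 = -2*z^2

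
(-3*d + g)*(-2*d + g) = 6*d^2 - 5*d*g + g^2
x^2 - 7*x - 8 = (x - 8)*(x + 1)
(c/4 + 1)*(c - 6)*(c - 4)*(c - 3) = c^4/4 - 9*c^3/4 + c^2/2 + 36*c - 72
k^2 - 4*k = k*(k - 4)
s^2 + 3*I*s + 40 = (s - 5*I)*(s + 8*I)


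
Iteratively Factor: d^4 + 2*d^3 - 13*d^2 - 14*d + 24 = (d - 3)*(d^3 + 5*d^2 + 2*d - 8) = (d - 3)*(d - 1)*(d^2 + 6*d + 8) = (d - 3)*(d - 1)*(d + 4)*(d + 2)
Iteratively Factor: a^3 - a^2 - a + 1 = (a - 1)*(a^2 - 1) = (a - 1)*(a + 1)*(a - 1)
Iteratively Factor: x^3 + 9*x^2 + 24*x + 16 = (x + 4)*(x^2 + 5*x + 4) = (x + 4)^2*(x + 1)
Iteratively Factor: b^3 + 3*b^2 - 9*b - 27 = (b - 3)*(b^2 + 6*b + 9) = (b - 3)*(b + 3)*(b + 3)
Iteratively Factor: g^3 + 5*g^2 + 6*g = (g + 3)*(g^2 + 2*g) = (g + 2)*(g + 3)*(g)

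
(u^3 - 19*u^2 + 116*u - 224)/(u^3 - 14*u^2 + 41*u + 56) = (u - 4)/(u + 1)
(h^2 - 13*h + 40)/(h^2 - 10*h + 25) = (h - 8)/(h - 5)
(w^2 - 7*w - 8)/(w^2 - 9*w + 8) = (w + 1)/(w - 1)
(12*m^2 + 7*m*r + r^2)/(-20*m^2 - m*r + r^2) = (3*m + r)/(-5*m + r)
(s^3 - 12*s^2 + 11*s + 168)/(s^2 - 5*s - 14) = (s^2 - 5*s - 24)/(s + 2)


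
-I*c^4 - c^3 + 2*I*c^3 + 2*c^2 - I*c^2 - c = c*(c - 1)*(c - I)*(-I*c + I)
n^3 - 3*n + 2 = (n - 1)^2*(n + 2)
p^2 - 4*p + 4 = (p - 2)^2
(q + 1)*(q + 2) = q^2 + 3*q + 2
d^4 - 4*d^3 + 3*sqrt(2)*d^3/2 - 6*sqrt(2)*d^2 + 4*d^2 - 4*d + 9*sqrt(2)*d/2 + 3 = (d - 3)*(d - 1)*(d + sqrt(2)/2)*(d + sqrt(2))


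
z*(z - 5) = z^2 - 5*z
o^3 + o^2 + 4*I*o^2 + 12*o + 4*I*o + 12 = (o + 1)*(o - 2*I)*(o + 6*I)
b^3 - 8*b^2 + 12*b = b*(b - 6)*(b - 2)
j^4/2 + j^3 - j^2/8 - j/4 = j*(j/2 + 1)*(j - 1/2)*(j + 1/2)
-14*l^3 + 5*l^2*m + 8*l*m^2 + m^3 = (-l + m)*(2*l + m)*(7*l + m)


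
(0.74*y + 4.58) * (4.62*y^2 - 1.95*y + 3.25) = 3.4188*y^3 + 19.7166*y^2 - 6.526*y + 14.885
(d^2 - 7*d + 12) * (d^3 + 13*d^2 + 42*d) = d^5 + 6*d^4 - 37*d^3 - 138*d^2 + 504*d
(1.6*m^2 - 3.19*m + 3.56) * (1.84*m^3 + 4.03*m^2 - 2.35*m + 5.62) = 2.944*m^5 + 0.5784*m^4 - 10.0653*m^3 + 30.8353*m^2 - 26.2938*m + 20.0072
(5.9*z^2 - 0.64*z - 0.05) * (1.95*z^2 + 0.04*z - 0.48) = 11.505*z^4 - 1.012*z^3 - 2.9551*z^2 + 0.3052*z + 0.024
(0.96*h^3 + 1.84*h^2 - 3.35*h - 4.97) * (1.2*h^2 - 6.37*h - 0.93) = 1.152*h^5 - 3.9072*h^4 - 16.6336*h^3 + 13.6643*h^2 + 34.7744*h + 4.6221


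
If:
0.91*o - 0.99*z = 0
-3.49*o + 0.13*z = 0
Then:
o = 0.00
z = 0.00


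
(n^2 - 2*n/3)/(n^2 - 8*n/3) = (3*n - 2)/(3*n - 8)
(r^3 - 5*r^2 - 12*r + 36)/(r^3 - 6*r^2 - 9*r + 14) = (r^3 - 5*r^2 - 12*r + 36)/(r^3 - 6*r^2 - 9*r + 14)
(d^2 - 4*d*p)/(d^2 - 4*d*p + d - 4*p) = d/(d + 1)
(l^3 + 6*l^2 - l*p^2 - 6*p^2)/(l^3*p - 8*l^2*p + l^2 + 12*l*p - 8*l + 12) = (l^3 + 6*l^2 - l*p^2 - 6*p^2)/(l^3*p - 8*l^2*p + l^2 + 12*l*p - 8*l + 12)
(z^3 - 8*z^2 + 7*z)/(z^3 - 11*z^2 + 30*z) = (z^2 - 8*z + 7)/(z^2 - 11*z + 30)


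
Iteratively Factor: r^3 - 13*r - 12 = (r + 3)*(r^2 - 3*r - 4) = (r + 1)*(r + 3)*(r - 4)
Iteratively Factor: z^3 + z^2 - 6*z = (z - 2)*(z^2 + 3*z) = (z - 2)*(z + 3)*(z)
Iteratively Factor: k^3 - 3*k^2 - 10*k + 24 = (k + 3)*(k^2 - 6*k + 8) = (k - 2)*(k + 3)*(k - 4)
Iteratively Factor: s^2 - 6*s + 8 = (s - 2)*(s - 4)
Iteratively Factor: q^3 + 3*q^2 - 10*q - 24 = (q + 2)*(q^2 + q - 12) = (q + 2)*(q + 4)*(q - 3)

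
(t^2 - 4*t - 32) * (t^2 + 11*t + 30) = t^4 + 7*t^3 - 46*t^2 - 472*t - 960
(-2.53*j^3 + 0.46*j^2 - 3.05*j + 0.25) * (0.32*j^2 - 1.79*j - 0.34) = -0.8096*j^5 + 4.6759*j^4 - 0.9392*j^3 + 5.3831*j^2 + 0.5895*j - 0.085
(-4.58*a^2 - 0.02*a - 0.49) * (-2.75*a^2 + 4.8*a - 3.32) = 12.595*a^4 - 21.929*a^3 + 16.4571*a^2 - 2.2856*a + 1.6268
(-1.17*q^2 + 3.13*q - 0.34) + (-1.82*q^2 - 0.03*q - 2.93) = -2.99*q^2 + 3.1*q - 3.27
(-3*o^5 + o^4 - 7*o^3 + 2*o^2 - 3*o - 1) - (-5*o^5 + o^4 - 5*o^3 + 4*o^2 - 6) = 2*o^5 - 2*o^3 - 2*o^2 - 3*o + 5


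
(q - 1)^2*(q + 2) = q^3 - 3*q + 2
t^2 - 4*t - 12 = (t - 6)*(t + 2)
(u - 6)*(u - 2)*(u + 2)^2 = u^4 - 4*u^3 - 16*u^2 + 16*u + 48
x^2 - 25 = (x - 5)*(x + 5)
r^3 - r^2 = r^2*(r - 1)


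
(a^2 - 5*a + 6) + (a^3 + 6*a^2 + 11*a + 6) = a^3 + 7*a^2 + 6*a + 12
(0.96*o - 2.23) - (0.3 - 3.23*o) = 4.19*o - 2.53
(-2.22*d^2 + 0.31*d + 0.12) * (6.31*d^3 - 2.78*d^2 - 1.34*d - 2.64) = -14.0082*d^5 + 8.1277*d^4 + 2.8702*d^3 + 5.1118*d^2 - 0.9792*d - 0.3168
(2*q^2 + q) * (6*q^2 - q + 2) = 12*q^4 + 4*q^3 + 3*q^2 + 2*q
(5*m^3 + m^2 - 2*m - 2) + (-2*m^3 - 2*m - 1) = 3*m^3 + m^2 - 4*m - 3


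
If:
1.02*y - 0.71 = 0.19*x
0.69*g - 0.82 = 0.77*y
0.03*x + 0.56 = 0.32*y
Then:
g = 4.33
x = 11.39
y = 2.82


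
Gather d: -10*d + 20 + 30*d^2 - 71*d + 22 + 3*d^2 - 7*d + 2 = 33*d^2 - 88*d + 44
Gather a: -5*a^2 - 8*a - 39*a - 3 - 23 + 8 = -5*a^2 - 47*a - 18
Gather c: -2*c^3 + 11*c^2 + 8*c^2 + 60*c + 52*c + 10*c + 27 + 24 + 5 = -2*c^3 + 19*c^2 + 122*c + 56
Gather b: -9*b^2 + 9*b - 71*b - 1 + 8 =-9*b^2 - 62*b + 7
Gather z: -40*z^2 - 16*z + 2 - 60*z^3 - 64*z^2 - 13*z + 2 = -60*z^3 - 104*z^2 - 29*z + 4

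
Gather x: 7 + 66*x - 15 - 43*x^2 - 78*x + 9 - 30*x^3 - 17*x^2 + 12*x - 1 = -30*x^3 - 60*x^2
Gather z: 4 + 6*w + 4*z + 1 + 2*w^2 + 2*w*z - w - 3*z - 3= 2*w^2 + 5*w + z*(2*w + 1) + 2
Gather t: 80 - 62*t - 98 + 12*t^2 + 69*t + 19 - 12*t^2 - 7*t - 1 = 0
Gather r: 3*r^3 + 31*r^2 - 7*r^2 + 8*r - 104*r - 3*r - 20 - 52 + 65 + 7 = 3*r^3 + 24*r^2 - 99*r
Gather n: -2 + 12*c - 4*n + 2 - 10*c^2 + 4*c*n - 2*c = -10*c^2 + 10*c + n*(4*c - 4)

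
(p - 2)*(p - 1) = p^2 - 3*p + 2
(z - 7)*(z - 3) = z^2 - 10*z + 21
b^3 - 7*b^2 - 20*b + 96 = (b - 8)*(b - 3)*(b + 4)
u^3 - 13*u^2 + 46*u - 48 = (u - 8)*(u - 3)*(u - 2)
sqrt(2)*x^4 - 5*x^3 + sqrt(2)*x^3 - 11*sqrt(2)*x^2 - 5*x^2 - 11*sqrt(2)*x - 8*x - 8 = (x + 1)*(x - 4*sqrt(2))*(x + sqrt(2))*(sqrt(2)*x + 1)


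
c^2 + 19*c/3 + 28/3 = (c + 7/3)*(c + 4)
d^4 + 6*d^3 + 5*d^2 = d^2*(d + 1)*(d + 5)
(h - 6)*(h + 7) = h^2 + h - 42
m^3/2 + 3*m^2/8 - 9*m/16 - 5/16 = (m/2 + 1/4)*(m - 1)*(m + 5/4)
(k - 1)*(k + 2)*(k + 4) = k^3 + 5*k^2 + 2*k - 8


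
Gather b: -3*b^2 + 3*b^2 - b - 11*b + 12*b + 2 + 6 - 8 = 0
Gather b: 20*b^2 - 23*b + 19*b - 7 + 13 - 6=20*b^2 - 4*b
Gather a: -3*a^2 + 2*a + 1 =-3*a^2 + 2*a + 1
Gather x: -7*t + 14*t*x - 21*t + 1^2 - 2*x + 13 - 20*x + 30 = -28*t + x*(14*t - 22) + 44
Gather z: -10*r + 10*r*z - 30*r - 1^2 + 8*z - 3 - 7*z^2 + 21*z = -40*r - 7*z^2 + z*(10*r + 29) - 4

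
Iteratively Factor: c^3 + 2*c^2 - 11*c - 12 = (c - 3)*(c^2 + 5*c + 4) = (c - 3)*(c + 1)*(c + 4)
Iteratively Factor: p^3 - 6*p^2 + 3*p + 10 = (p - 5)*(p^2 - p - 2) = (p - 5)*(p - 2)*(p + 1)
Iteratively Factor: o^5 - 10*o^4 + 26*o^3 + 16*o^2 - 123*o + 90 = (o - 3)*(o^4 - 7*o^3 + 5*o^2 + 31*o - 30) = (o - 3)^2*(o^3 - 4*o^2 - 7*o + 10) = (o - 3)^2*(o - 1)*(o^2 - 3*o - 10) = (o - 3)^2*(o - 1)*(o + 2)*(o - 5)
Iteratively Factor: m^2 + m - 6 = (m - 2)*(m + 3)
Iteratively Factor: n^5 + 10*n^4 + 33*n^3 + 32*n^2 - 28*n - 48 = (n + 3)*(n^4 + 7*n^3 + 12*n^2 - 4*n - 16) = (n + 3)*(n + 4)*(n^3 + 3*n^2 - 4) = (n + 2)*(n + 3)*(n + 4)*(n^2 + n - 2) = (n - 1)*(n + 2)*(n + 3)*(n + 4)*(n + 2)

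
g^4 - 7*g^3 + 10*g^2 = g^2*(g - 5)*(g - 2)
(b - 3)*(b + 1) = b^2 - 2*b - 3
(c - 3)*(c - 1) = c^2 - 4*c + 3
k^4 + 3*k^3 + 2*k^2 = k^2*(k + 1)*(k + 2)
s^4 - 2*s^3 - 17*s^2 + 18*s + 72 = (s - 4)*(s - 3)*(s + 2)*(s + 3)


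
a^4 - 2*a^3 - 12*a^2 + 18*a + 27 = (a - 3)^2*(a + 1)*(a + 3)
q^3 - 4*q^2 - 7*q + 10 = (q - 5)*(q - 1)*(q + 2)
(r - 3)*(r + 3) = r^2 - 9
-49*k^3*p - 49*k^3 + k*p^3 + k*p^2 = (-7*k + p)*(7*k + p)*(k*p + k)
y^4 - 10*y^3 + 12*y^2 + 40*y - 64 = (y - 8)*(y - 2)^2*(y + 2)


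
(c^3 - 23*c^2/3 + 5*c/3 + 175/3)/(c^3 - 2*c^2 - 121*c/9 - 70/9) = 3*(c - 5)/(3*c + 2)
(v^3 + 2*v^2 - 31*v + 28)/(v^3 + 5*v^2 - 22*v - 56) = (v - 1)/(v + 2)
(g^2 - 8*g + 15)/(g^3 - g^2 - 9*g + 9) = (g - 5)/(g^2 + 2*g - 3)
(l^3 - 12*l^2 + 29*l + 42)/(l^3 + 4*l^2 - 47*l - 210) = (l^2 - 5*l - 6)/(l^2 + 11*l + 30)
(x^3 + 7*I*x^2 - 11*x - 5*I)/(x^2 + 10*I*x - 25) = (x^2 + 2*I*x - 1)/(x + 5*I)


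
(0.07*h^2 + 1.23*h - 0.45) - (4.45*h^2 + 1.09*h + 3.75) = -4.38*h^2 + 0.14*h - 4.2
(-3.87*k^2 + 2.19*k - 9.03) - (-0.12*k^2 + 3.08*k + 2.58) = -3.75*k^2 - 0.89*k - 11.61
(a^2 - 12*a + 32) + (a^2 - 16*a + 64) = 2*a^2 - 28*a + 96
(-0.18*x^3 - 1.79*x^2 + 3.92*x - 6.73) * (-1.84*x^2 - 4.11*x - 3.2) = 0.3312*x^5 + 4.0334*x^4 + 0.7201*x^3 + 2.0*x^2 + 15.1163*x + 21.536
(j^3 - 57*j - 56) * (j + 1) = j^4 + j^3 - 57*j^2 - 113*j - 56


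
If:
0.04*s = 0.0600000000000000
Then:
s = 1.50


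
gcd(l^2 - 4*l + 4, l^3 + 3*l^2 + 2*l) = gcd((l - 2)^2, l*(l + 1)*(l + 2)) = 1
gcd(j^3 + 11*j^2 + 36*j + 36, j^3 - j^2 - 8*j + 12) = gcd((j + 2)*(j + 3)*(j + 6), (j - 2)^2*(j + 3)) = j + 3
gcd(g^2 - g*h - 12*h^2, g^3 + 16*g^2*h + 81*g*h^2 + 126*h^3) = g + 3*h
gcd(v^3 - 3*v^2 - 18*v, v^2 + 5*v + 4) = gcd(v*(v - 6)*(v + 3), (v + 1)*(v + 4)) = 1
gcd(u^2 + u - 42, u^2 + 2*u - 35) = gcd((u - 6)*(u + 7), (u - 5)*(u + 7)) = u + 7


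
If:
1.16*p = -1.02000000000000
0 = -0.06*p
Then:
No Solution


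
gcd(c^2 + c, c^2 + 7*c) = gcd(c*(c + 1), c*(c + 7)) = c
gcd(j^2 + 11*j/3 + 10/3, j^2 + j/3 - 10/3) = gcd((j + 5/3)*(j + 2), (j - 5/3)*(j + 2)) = j + 2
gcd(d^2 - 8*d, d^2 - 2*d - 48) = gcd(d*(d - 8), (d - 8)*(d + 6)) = d - 8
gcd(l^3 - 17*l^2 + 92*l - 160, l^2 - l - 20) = l - 5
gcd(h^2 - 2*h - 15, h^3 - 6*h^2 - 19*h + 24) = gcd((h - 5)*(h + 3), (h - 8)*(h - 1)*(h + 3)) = h + 3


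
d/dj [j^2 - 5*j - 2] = 2*j - 5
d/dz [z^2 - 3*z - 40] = 2*z - 3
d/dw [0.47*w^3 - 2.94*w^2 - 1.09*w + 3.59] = 1.41*w^2 - 5.88*w - 1.09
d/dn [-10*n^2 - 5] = -20*n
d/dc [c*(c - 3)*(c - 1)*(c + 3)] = 4*c^3 - 3*c^2 - 18*c + 9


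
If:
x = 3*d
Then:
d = x/3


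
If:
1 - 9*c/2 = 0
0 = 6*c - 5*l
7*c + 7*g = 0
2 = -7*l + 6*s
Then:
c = 2/9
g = -2/9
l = 4/15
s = 29/45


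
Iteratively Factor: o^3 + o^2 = (o + 1)*(o^2) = o*(o + 1)*(o)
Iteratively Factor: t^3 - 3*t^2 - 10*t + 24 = (t - 4)*(t^2 + t - 6) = (t - 4)*(t - 2)*(t + 3)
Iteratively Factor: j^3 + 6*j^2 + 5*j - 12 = (j + 3)*(j^2 + 3*j - 4) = (j + 3)*(j + 4)*(j - 1)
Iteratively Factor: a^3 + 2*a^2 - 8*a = (a - 2)*(a^2 + 4*a) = (a - 2)*(a + 4)*(a)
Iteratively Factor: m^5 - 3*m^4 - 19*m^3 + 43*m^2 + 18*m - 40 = (m - 5)*(m^4 + 2*m^3 - 9*m^2 - 2*m + 8) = (m - 5)*(m - 2)*(m^3 + 4*m^2 - m - 4) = (m - 5)*(m - 2)*(m - 1)*(m^2 + 5*m + 4) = (m - 5)*(m - 2)*(m - 1)*(m + 4)*(m + 1)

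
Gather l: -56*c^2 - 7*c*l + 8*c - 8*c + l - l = -56*c^2 - 7*c*l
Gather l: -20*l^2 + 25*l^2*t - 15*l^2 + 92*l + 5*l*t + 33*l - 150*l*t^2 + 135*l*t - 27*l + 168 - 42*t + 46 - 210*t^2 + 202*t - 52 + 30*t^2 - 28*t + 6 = l^2*(25*t - 35) + l*(-150*t^2 + 140*t + 98) - 180*t^2 + 132*t + 168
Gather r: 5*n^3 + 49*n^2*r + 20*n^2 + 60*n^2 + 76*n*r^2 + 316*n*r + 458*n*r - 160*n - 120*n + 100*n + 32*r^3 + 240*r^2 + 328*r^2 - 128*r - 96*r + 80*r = 5*n^3 + 80*n^2 - 180*n + 32*r^3 + r^2*(76*n + 568) + r*(49*n^2 + 774*n - 144)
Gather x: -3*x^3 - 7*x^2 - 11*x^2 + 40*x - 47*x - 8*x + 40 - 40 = -3*x^3 - 18*x^2 - 15*x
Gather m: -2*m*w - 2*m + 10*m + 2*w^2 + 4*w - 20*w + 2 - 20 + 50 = m*(8 - 2*w) + 2*w^2 - 16*w + 32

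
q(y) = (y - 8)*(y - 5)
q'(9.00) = 5.00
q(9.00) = 4.00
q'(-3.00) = -19.00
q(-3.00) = 88.00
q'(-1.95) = -16.90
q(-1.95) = 69.15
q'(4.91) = -3.18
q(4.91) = 0.28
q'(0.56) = -11.88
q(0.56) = 33.03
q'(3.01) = -6.98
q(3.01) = 9.93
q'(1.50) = -10.00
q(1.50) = 22.75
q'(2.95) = -7.10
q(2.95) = 10.35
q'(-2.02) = -17.04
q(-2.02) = 70.34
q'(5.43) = -2.14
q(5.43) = -1.11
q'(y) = 2*y - 13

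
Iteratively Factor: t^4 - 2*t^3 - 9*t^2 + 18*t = (t - 3)*(t^3 + t^2 - 6*t) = t*(t - 3)*(t^2 + t - 6) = t*(t - 3)*(t - 2)*(t + 3)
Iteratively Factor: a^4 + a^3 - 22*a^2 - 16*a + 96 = (a + 4)*(a^3 - 3*a^2 - 10*a + 24) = (a - 4)*(a + 4)*(a^2 + a - 6) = (a - 4)*(a - 2)*(a + 4)*(a + 3)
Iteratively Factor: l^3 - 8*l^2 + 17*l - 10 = (l - 2)*(l^2 - 6*l + 5) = (l - 5)*(l - 2)*(l - 1)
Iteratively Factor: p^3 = (p)*(p^2) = p^2*(p)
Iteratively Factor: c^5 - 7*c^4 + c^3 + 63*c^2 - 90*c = (c + 3)*(c^4 - 10*c^3 + 31*c^2 - 30*c) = (c - 5)*(c + 3)*(c^3 - 5*c^2 + 6*c) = (c - 5)*(c - 3)*(c + 3)*(c^2 - 2*c) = c*(c - 5)*(c - 3)*(c + 3)*(c - 2)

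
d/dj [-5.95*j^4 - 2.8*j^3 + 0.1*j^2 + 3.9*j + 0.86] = -23.8*j^3 - 8.4*j^2 + 0.2*j + 3.9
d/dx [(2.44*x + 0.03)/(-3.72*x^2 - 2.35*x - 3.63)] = (9.0768*x^2 + 0.2232*x - 8.7867)/(13.8384*x^4 + 17.484*x^3 + 32.5297*x^2 + 17.061*x + 13.1769)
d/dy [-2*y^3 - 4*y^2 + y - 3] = -6*y^2 - 8*y + 1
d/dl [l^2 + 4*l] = 2*l + 4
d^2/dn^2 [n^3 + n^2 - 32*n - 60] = 6*n + 2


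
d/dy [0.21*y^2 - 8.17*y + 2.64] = 0.42*y - 8.17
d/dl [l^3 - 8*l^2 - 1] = l*(3*l - 16)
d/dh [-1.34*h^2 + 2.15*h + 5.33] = 2.15 - 2.68*h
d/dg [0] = 0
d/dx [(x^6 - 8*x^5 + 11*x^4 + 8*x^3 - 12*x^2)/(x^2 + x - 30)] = x*(4*x^6 - 19*x^5 - 190*x^4 + 1241*x^3 - 1304*x^2 - 732*x + 720)/(x^4 + 2*x^3 - 59*x^2 - 60*x + 900)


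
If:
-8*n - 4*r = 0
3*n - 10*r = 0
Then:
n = 0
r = 0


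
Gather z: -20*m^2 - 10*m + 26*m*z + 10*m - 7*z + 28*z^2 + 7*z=-20*m^2 + 26*m*z + 28*z^2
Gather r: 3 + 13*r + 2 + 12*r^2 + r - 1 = 12*r^2 + 14*r + 4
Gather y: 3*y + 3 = 3*y + 3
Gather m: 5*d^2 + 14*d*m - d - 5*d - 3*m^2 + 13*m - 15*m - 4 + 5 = 5*d^2 - 6*d - 3*m^2 + m*(14*d - 2) + 1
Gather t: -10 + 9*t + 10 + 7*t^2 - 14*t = 7*t^2 - 5*t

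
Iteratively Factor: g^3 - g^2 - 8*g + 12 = (g - 2)*(g^2 + g - 6) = (g - 2)^2*(g + 3)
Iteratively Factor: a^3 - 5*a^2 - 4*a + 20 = (a - 5)*(a^2 - 4) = (a - 5)*(a + 2)*(a - 2)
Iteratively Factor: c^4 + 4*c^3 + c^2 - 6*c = (c)*(c^3 + 4*c^2 + c - 6) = c*(c + 2)*(c^2 + 2*c - 3) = c*(c - 1)*(c + 2)*(c + 3)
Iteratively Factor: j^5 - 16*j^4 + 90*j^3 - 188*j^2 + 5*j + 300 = (j - 5)*(j^4 - 11*j^3 + 35*j^2 - 13*j - 60) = (j - 5)*(j - 3)*(j^3 - 8*j^2 + 11*j + 20) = (j - 5)^2*(j - 3)*(j^2 - 3*j - 4) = (j - 5)^2*(j - 4)*(j - 3)*(j + 1)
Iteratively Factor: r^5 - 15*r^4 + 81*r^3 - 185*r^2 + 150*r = (r - 5)*(r^4 - 10*r^3 + 31*r^2 - 30*r) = r*(r - 5)*(r^3 - 10*r^2 + 31*r - 30) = r*(r - 5)*(r - 3)*(r^2 - 7*r + 10) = r*(r - 5)^2*(r - 3)*(r - 2)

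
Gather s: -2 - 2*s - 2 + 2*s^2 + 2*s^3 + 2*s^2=2*s^3 + 4*s^2 - 2*s - 4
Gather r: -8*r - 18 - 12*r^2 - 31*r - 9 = -12*r^2 - 39*r - 27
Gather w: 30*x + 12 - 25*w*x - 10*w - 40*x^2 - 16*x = w*(-25*x - 10) - 40*x^2 + 14*x + 12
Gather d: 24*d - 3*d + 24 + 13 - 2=21*d + 35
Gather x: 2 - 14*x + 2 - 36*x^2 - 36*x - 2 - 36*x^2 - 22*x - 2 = -72*x^2 - 72*x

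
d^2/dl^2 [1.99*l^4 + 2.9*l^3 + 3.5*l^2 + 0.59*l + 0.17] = 23.88*l^2 + 17.4*l + 7.0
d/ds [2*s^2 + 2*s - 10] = 4*s + 2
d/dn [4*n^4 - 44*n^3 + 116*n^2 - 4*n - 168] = 16*n^3 - 132*n^2 + 232*n - 4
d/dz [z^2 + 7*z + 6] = 2*z + 7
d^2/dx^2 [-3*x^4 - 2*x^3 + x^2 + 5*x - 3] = -36*x^2 - 12*x + 2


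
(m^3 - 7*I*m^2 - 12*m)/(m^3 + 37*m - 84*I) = m/(m + 7*I)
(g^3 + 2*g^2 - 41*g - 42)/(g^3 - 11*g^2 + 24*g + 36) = (g + 7)/(g - 6)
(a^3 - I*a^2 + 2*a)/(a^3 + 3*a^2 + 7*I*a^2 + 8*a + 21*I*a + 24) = a*(a^2 - I*a + 2)/(a^3 + a^2*(3 + 7*I) + a*(8 + 21*I) + 24)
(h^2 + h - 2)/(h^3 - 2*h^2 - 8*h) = (h - 1)/(h*(h - 4))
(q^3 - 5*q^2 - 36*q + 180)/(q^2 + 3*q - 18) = (q^2 - 11*q + 30)/(q - 3)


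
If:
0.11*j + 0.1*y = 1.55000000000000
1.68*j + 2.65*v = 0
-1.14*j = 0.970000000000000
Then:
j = -0.85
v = 0.54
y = 16.44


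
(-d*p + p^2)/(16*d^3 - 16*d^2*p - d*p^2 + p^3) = p/(-16*d^2 + p^2)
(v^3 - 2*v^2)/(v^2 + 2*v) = v*(v - 2)/(v + 2)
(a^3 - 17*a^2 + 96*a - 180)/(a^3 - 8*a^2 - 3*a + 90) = (a - 6)/(a + 3)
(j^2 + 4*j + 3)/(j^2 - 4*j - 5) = (j + 3)/(j - 5)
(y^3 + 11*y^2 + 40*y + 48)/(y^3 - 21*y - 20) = (y^2 + 7*y + 12)/(y^2 - 4*y - 5)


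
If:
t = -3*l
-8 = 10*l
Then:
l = -4/5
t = 12/5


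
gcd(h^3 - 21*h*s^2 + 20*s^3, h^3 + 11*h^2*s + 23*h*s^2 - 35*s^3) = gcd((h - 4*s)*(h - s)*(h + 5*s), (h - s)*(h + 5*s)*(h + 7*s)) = -h^2 - 4*h*s + 5*s^2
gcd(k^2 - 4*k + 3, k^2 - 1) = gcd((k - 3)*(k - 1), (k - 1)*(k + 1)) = k - 1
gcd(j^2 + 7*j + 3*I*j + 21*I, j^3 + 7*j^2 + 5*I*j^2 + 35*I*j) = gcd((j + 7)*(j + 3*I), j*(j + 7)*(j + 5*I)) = j + 7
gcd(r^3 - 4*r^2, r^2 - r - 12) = r - 4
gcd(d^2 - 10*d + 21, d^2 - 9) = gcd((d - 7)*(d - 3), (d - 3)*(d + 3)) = d - 3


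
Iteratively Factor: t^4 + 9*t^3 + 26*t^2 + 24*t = (t + 3)*(t^3 + 6*t^2 + 8*t) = (t + 2)*(t + 3)*(t^2 + 4*t) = (t + 2)*(t + 3)*(t + 4)*(t)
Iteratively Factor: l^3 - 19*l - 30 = (l + 3)*(l^2 - 3*l - 10) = (l + 2)*(l + 3)*(l - 5)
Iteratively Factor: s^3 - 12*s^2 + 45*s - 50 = (s - 5)*(s^2 - 7*s + 10) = (s - 5)^2*(s - 2)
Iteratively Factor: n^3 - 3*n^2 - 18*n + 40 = (n - 2)*(n^2 - n - 20) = (n - 5)*(n - 2)*(n + 4)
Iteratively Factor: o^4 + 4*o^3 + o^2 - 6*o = (o - 1)*(o^3 + 5*o^2 + 6*o) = (o - 1)*(o + 3)*(o^2 + 2*o) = (o - 1)*(o + 2)*(o + 3)*(o)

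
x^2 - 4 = (x - 2)*(x + 2)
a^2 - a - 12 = (a - 4)*(a + 3)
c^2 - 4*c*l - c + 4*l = (c - 1)*(c - 4*l)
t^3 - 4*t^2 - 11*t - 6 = (t - 6)*(t + 1)^2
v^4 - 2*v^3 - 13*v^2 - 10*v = v*(v - 5)*(v + 1)*(v + 2)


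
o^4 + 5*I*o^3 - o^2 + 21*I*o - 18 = (o - 2*I)*(o + I)*(o + 3*I)^2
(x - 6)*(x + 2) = x^2 - 4*x - 12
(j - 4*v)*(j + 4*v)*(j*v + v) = j^3*v + j^2*v - 16*j*v^3 - 16*v^3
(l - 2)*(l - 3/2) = l^2 - 7*l/2 + 3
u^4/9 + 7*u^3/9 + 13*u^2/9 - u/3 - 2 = (u/3 + 1)^2*(u - 1)*(u + 2)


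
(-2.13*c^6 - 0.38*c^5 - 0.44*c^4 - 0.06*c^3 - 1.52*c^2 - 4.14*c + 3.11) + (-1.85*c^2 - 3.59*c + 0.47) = -2.13*c^6 - 0.38*c^5 - 0.44*c^4 - 0.06*c^3 - 3.37*c^2 - 7.73*c + 3.58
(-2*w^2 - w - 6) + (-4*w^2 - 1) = -6*w^2 - w - 7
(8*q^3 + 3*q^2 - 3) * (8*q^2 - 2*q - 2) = 64*q^5 + 8*q^4 - 22*q^3 - 30*q^2 + 6*q + 6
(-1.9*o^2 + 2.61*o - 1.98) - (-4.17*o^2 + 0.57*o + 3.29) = 2.27*o^2 + 2.04*o - 5.27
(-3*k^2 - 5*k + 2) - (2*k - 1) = -3*k^2 - 7*k + 3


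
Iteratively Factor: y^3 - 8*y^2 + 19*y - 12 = (y - 3)*(y^2 - 5*y + 4) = (y - 3)*(y - 1)*(y - 4)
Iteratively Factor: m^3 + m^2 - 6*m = (m - 2)*(m^2 + 3*m) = m*(m - 2)*(m + 3)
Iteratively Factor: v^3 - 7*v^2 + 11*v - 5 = (v - 1)*(v^2 - 6*v + 5) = (v - 1)^2*(v - 5)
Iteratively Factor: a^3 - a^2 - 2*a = (a - 2)*(a^2 + a) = (a - 2)*(a + 1)*(a)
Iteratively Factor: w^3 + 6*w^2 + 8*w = (w + 4)*(w^2 + 2*w) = w*(w + 4)*(w + 2)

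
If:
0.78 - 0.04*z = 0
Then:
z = 19.50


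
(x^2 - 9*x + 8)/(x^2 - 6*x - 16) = (x - 1)/(x + 2)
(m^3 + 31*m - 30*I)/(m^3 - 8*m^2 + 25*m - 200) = (m^3 + 31*m - 30*I)/(m^3 - 8*m^2 + 25*m - 200)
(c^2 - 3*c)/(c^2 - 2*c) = (c - 3)/(c - 2)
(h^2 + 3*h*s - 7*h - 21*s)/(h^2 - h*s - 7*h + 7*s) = (-h - 3*s)/(-h + s)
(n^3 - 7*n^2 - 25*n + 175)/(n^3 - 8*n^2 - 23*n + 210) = (n - 5)/(n - 6)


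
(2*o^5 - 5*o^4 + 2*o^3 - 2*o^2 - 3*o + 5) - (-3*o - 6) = 2*o^5 - 5*o^4 + 2*o^3 - 2*o^2 + 11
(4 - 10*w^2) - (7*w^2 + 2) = 2 - 17*w^2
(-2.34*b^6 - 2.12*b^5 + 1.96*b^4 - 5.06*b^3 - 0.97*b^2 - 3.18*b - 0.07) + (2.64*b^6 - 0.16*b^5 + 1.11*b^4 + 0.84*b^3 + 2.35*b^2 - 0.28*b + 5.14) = 0.3*b^6 - 2.28*b^5 + 3.07*b^4 - 4.22*b^3 + 1.38*b^2 - 3.46*b + 5.07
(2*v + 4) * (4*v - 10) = 8*v^2 - 4*v - 40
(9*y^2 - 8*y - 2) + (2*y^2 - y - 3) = 11*y^2 - 9*y - 5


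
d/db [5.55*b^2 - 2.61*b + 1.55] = 11.1*b - 2.61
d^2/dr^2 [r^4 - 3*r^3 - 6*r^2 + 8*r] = 12*r^2 - 18*r - 12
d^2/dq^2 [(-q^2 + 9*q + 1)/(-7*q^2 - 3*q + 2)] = 2*(-462*q^3 - 105*q^2 - 441*q - 73)/(343*q^6 + 441*q^5 - 105*q^4 - 225*q^3 + 30*q^2 + 36*q - 8)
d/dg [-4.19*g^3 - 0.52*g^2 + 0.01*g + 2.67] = -12.57*g^2 - 1.04*g + 0.01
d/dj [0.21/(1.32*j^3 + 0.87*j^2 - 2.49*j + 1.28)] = (-0.8316*j^2 - 0.3654*j + 0.5229)/(1.32*j^3 + 0.87*j^2 - 2.49*j + 1.28)^2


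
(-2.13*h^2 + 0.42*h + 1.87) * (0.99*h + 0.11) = -2.1087*h^3 + 0.1815*h^2 + 1.8975*h + 0.2057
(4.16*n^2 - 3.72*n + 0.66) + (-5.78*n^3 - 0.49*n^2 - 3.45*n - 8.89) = -5.78*n^3 + 3.67*n^2 - 7.17*n - 8.23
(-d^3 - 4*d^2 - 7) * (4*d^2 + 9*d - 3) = -4*d^5 - 25*d^4 - 33*d^3 - 16*d^2 - 63*d + 21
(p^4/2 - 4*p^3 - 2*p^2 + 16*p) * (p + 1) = p^5/2 - 7*p^4/2 - 6*p^3 + 14*p^2 + 16*p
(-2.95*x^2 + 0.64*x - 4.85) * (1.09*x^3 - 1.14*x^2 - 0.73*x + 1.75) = -3.2155*x^5 + 4.0606*x^4 - 3.8626*x^3 - 0.100700000000002*x^2 + 4.6605*x - 8.4875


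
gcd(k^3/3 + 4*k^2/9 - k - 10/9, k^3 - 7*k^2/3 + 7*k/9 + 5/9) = k - 5/3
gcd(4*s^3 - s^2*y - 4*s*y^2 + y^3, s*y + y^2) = s + y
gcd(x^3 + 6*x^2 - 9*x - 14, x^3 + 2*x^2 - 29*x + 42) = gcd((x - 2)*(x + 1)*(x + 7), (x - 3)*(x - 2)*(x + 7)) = x^2 + 5*x - 14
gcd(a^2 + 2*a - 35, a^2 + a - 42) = a + 7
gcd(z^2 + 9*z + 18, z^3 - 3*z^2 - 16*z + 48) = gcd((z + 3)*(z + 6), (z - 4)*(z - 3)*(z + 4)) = 1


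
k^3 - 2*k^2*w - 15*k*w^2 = k*(k - 5*w)*(k + 3*w)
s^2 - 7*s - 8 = (s - 8)*(s + 1)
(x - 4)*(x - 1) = x^2 - 5*x + 4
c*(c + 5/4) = c^2 + 5*c/4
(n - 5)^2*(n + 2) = n^3 - 8*n^2 + 5*n + 50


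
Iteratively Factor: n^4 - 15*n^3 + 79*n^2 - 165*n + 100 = (n - 5)*(n^3 - 10*n^2 + 29*n - 20) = (n - 5)*(n - 1)*(n^2 - 9*n + 20) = (n - 5)^2*(n - 1)*(n - 4)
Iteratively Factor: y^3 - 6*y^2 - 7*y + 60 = (y - 4)*(y^2 - 2*y - 15) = (y - 4)*(y + 3)*(y - 5)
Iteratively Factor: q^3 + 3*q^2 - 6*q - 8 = (q + 4)*(q^2 - q - 2) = (q - 2)*(q + 4)*(q + 1)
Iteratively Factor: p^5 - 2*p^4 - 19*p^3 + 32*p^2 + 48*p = (p + 1)*(p^4 - 3*p^3 - 16*p^2 + 48*p) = p*(p + 1)*(p^3 - 3*p^2 - 16*p + 48) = p*(p + 1)*(p + 4)*(p^2 - 7*p + 12) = p*(p - 4)*(p + 1)*(p + 4)*(p - 3)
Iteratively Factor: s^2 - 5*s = (s)*(s - 5)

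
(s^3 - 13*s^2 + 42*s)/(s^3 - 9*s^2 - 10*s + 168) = s/(s + 4)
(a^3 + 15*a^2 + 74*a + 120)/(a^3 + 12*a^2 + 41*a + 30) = (a + 4)/(a + 1)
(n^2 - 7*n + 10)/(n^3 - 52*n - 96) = (-n^2 + 7*n - 10)/(-n^3 + 52*n + 96)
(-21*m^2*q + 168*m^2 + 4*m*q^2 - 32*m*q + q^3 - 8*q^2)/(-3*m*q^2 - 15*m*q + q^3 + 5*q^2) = (7*m*q - 56*m + q^2 - 8*q)/(q*(q + 5))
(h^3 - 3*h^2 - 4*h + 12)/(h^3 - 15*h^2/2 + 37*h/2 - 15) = 2*(h + 2)/(2*h - 5)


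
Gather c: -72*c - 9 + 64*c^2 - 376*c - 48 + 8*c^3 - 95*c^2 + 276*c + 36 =8*c^3 - 31*c^2 - 172*c - 21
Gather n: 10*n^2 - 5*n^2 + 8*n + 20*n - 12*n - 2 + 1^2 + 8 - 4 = 5*n^2 + 16*n + 3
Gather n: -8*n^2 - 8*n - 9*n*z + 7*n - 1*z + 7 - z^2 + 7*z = -8*n^2 + n*(-9*z - 1) - z^2 + 6*z + 7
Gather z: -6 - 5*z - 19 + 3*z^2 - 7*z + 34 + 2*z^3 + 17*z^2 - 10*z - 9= 2*z^3 + 20*z^2 - 22*z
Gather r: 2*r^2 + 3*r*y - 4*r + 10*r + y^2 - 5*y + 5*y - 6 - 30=2*r^2 + r*(3*y + 6) + y^2 - 36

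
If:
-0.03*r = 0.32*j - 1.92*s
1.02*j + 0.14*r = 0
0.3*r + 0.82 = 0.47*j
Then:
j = 0.31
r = -2.25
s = 0.02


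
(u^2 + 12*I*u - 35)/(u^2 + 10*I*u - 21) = (u + 5*I)/(u + 3*I)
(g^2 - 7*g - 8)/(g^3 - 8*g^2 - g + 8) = 1/(g - 1)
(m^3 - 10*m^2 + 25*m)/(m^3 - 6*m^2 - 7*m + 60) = m*(m - 5)/(m^2 - m - 12)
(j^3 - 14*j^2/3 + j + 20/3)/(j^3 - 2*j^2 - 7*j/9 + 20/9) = 3*(j - 4)/(3*j - 4)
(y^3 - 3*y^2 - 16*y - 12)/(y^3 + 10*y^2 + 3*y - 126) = (y^3 - 3*y^2 - 16*y - 12)/(y^3 + 10*y^2 + 3*y - 126)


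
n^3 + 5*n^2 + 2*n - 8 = (n - 1)*(n + 2)*(n + 4)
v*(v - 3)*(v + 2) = v^3 - v^2 - 6*v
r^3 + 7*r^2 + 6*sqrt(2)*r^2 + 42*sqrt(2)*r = r*(r + 7)*(r + 6*sqrt(2))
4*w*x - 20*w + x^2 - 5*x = (4*w + x)*(x - 5)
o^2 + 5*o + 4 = (o + 1)*(o + 4)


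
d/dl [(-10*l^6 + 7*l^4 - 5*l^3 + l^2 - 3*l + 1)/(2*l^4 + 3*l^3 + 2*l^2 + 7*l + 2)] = (-40*l^9 - 90*l^8 - 80*l^7 - 319*l^6 - 96*l^5 + 152*l^4 - 4*l^3 - 26*l^2 - 13)/(4*l^8 + 12*l^7 + 17*l^6 + 40*l^5 + 54*l^4 + 40*l^3 + 57*l^2 + 28*l + 4)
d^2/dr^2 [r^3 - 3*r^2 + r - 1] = 6*r - 6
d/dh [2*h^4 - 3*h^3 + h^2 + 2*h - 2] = 8*h^3 - 9*h^2 + 2*h + 2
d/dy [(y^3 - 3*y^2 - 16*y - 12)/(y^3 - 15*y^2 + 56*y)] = 12*(-y^4 + 12*y^3 - 31*y^2 - 30*y + 56)/(y^2*(y^4 - 30*y^3 + 337*y^2 - 1680*y + 3136))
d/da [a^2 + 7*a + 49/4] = 2*a + 7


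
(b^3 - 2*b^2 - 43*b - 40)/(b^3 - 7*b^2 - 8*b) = (b + 5)/b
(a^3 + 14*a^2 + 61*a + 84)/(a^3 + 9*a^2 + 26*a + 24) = (a + 7)/(a + 2)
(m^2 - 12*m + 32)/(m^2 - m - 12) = (m - 8)/(m + 3)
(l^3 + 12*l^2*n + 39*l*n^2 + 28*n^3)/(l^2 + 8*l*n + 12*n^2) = (l^3 + 12*l^2*n + 39*l*n^2 + 28*n^3)/(l^2 + 8*l*n + 12*n^2)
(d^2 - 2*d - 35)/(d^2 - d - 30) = (d - 7)/(d - 6)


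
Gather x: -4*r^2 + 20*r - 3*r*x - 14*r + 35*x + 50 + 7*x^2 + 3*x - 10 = -4*r^2 + 6*r + 7*x^2 + x*(38 - 3*r) + 40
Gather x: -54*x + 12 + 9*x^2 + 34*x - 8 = 9*x^2 - 20*x + 4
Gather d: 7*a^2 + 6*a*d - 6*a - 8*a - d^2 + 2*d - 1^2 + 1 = 7*a^2 - 14*a - d^2 + d*(6*a + 2)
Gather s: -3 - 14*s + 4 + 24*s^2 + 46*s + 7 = 24*s^2 + 32*s + 8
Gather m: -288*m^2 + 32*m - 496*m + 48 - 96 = -288*m^2 - 464*m - 48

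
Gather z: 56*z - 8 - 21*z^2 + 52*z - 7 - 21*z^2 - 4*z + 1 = -42*z^2 + 104*z - 14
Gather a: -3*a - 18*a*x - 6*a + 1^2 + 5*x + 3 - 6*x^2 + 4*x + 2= a*(-18*x - 9) - 6*x^2 + 9*x + 6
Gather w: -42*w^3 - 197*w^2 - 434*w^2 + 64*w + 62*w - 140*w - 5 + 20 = -42*w^3 - 631*w^2 - 14*w + 15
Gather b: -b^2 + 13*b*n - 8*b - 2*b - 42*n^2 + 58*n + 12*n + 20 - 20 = -b^2 + b*(13*n - 10) - 42*n^2 + 70*n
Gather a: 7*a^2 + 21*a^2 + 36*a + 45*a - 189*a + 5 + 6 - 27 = 28*a^2 - 108*a - 16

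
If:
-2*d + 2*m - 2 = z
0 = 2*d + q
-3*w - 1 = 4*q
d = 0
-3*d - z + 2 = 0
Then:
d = 0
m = 2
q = 0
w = -1/3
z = 2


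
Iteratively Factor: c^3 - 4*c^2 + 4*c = (c - 2)*(c^2 - 2*c) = (c - 2)^2*(c)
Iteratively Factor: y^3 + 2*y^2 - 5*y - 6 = (y - 2)*(y^2 + 4*y + 3) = (y - 2)*(y + 1)*(y + 3)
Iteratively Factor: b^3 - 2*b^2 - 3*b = (b + 1)*(b^2 - 3*b) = b*(b + 1)*(b - 3)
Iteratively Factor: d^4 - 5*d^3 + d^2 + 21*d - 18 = (d - 3)*(d^3 - 2*d^2 - 5*d + 6) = (d - 3)^2*(d^2 + d - 2) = (d - 3)^2*(d + 2)*(d - 1)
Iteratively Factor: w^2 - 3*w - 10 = (w + 2)*(w - 5)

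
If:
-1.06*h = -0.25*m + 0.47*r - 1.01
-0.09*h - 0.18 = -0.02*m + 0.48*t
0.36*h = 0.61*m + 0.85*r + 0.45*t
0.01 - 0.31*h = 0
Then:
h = 0.03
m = -1.46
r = 1.30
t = -0.44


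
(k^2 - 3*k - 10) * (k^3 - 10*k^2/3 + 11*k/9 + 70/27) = k^5 - 19*k^4/3 + 11*k^3/9 + 871*k^2/27 - 20*k - 700/27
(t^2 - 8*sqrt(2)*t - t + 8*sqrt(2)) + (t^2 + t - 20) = 2*t^2 - 8*sqrt(2)*t - 20 + 8*sqrt(2)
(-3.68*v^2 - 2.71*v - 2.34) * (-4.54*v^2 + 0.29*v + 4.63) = 16.7072*v^4 + 11.2362*v^3 - 7.2007*v^2 - 13.2259*v - 10.8342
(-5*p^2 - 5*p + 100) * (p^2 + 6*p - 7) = -5*p^4 - 35*p^3 + 105*p^2 + 635*p - 700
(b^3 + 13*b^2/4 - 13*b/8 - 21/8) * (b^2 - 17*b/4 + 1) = b^5 - b^4 - 231*b^3/16 + 241*b^2/32 + 305*b/32 - 21/8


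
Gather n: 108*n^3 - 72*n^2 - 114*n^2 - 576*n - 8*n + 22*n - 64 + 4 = 108*n^3 - 186*n^2 - 562*n - 60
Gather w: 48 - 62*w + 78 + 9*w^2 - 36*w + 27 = 9*w^2 - 98*w + 153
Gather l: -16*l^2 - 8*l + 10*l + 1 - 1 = -16*l^2 + 2*l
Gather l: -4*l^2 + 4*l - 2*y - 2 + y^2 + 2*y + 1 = -4*l^2 + 4*l + y^2 - 1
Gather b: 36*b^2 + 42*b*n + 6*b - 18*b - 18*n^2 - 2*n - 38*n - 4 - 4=36*b^2 + b*(42*n - 12) - 18*n^2 - 40*n - 8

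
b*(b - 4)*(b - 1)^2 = b^4 - 6*b^3 + 9*b^2 - 4*b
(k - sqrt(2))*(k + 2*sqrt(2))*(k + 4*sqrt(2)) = k^3 + 5*sqrt(2)*k^2 + 4*k - 16*sqrt(2)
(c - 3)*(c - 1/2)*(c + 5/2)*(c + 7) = c^4 + 6*c^3 - 57*c^2/4 - 47*c + 105/4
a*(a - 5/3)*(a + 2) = a^3 + a^2/3 - 10*a/3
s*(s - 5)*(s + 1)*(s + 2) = s^4 - 2*s^3 - 13*s^2 - 10*s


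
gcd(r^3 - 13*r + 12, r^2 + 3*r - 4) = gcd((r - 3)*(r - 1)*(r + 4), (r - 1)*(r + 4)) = r^2 + 3*r - 4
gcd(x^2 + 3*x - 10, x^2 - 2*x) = x - 2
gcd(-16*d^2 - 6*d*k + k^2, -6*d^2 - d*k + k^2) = 2*d + k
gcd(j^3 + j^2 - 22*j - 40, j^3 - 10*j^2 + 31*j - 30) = j - 5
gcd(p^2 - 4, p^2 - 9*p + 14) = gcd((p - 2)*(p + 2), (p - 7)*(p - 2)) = p - 2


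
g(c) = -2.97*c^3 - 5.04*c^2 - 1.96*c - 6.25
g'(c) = -8.91*c^2 - 10.08*c - 1.96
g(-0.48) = -6.14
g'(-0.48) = 0.83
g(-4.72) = 203.03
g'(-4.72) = -152.88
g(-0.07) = -6.14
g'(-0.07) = -1.30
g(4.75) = -447.58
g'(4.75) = -250.87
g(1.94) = -50.71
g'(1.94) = -55.05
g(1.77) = -41.98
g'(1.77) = -47.72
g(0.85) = -13.38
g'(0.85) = -16.97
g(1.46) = -29.10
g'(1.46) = -35.67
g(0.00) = -6.25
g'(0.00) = -1.96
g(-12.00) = 4423.67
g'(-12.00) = -1164.04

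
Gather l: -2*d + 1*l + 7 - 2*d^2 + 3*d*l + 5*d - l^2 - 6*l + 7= -2*d^2 + 3*d - l^2 + l*(3*d - 5) + 14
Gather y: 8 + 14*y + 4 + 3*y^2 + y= 3*y^2 + 15*y + 12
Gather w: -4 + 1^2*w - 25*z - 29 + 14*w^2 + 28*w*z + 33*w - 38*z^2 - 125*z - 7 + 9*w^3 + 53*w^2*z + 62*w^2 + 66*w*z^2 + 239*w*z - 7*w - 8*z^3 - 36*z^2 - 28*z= 9*w^3 + w^2*(53*z + 76) + w*(66*z^2 + 267*z + 27) - 8*z^3 - 74*z^2 - 178*z - 40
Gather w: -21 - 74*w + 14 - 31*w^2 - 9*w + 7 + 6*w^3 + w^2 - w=6*w^3 - 30*w^2 - 84*w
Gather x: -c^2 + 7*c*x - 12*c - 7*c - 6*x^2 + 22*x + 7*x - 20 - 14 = -c^2 - 19*c - 6*x^2 + x*(7*c + 29) - 34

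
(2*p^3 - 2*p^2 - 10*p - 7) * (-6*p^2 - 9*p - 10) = -12*p^5 - 6*p^4 + 58*p^3 + 152*p^2 + 163*p + 70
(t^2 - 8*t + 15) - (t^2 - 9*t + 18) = t - 3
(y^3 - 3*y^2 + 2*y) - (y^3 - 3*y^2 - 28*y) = 30*y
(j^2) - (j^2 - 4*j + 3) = 4*j - 3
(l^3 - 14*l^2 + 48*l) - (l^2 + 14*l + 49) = l^3 - 15*l^2 + 34*l - 49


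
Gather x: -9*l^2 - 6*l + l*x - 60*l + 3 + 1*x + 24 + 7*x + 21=-9*l^2 - 66*l + x*(l + 8) + 48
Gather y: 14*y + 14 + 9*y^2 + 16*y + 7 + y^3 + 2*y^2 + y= y^3 + 11*y^2 + 31*y + 21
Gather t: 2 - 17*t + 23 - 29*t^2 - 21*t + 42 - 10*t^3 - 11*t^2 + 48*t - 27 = -10*t^3 - 40*t^2 + 10*t + 40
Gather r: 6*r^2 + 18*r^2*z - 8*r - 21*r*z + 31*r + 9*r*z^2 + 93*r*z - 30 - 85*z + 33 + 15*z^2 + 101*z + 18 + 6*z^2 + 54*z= r^2*(18*z + 6) + r*(9*z^2 + 72*z + 23) + 21*z^2 + 70*z + 21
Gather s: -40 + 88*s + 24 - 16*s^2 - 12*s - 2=-16*s^2 + 76*s - 18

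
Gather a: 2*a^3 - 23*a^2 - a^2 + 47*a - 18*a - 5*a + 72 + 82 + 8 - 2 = 2*a^3 - 24*a^2 + 24*a + 160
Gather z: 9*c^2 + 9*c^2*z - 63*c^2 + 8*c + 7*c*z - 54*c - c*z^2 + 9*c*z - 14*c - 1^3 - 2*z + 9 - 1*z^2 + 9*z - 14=-54*c^2 - 60*c + z^2*(-c - 1) + z*(9*c^2 + 16*c + 7) - 6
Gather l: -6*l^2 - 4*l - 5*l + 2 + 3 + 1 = -6*l^2 - 9*l + 6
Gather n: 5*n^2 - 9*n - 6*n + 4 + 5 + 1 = 5*n^2 - 15*n + 10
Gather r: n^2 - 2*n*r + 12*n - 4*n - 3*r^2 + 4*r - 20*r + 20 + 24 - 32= n^2 + 8*n - 3*r^2 + r*(-2*n - 16) + 12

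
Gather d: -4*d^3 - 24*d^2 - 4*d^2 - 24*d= -4*d^3 - 28*d^2 - 24*d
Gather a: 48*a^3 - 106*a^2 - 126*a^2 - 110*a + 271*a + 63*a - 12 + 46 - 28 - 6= 48*a^3 - 232*a^2 + 224*a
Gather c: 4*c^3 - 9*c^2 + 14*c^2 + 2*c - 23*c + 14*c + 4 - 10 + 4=4*c^3 + 5*c^2 - 7*c - 2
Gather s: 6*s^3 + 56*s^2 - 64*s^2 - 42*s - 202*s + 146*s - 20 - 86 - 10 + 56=6*s^3 - 8*s^2 - 98*s - 60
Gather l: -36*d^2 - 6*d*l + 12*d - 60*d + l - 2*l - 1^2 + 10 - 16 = -36*d^2 - 48*d + l*(-6*d - 1) - 7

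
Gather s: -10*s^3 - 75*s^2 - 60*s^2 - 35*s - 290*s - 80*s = -10*s^3 - 135*s^2 - 405*s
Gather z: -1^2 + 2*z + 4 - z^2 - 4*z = -z^2 - 2*z + 3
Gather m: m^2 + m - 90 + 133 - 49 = m^2 + m - 6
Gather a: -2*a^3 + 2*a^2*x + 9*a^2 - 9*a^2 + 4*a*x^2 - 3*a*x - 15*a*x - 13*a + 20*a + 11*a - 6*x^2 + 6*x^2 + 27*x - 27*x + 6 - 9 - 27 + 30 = -2*a^3 + 2*a^2*x + a*(4*x^2 - 18*x + 18)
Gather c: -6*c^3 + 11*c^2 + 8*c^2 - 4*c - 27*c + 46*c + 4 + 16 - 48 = -6*c^3 + 19*c^2 + 15*c - 28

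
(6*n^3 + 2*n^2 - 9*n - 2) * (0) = 0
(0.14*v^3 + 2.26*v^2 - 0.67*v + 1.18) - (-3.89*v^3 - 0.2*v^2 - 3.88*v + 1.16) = 4.03*v^3 + 2.46*v^2 + 3.21*v + 0.02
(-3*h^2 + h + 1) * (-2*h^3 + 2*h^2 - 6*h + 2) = 6*h^5 - 8*h^4 + 18*h^3 - 10*h^2 - 4*h + 2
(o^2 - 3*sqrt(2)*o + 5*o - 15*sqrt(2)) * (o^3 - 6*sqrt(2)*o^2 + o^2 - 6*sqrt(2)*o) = o^5 - 9*sqrt(2)*o^4 + 6*o^4 - 54*sqrt(2)*o^3 + 41*o^3 - 45*sqrt(2)*o^2 + 216*o^2 + 180*o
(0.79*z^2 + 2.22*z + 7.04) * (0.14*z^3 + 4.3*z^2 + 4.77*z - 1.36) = 0.1106*z^5 + 3.7078*z^4 + 14.2999*z^3 + 39.787*z^2 + 30.5616*z - 9.5744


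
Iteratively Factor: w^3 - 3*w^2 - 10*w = (w - 5)*(w^2 + 2*w) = w*(w - 5)*(w + 2)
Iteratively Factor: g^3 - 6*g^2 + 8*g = (g - 4)*(g^2 - 2*g) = g*(g - 4)*(g - 2)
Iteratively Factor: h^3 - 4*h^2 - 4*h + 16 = (h + 2)*(h^2 - 6*h + 8) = (h - 2)*(h + 2)*(h - 4)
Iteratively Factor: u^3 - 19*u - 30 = (u - 5)*(u^2 + 5*u + 6) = (u - 5)*(u + 2)*(u + 3)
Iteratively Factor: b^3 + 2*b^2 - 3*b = (b)*(b^2 + 2*b - 3) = b*(b + 3)*(b - 1)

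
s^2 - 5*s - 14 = (s - 7)*(s + 2)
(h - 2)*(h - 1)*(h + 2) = h^3 - h^2 - 4*h + 4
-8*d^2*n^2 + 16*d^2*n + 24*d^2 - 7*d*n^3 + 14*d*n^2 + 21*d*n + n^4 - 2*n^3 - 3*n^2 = (-8*d + n)*(d + n)*(n - 3)*(n + 1)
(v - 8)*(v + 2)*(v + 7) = v^3 + v^2 - 58*v - 112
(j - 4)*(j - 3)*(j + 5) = j^3 - 2*j^2 - 23*j + 60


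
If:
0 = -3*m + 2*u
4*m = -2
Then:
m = -1/2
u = -3/4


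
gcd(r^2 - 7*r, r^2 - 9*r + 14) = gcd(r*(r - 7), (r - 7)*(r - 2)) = r - 7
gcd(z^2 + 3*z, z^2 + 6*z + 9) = z + 3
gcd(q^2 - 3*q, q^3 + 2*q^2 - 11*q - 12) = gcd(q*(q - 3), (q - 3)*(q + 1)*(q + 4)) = q - 3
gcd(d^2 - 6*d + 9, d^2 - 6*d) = 1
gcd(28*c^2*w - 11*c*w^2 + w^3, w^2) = w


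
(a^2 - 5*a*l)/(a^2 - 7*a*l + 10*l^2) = a/(a - 2*l)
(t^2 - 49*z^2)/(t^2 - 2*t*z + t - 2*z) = (t^2 - 49*z^2)/(t^2 - 2*t*z + t - 2*z)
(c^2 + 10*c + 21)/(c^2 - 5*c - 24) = (c + 7)/(c - 8)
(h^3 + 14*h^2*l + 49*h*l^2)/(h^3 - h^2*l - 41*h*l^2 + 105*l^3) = h*(h + 7*l)/(h^2 - 8*h*l + 15*l^2)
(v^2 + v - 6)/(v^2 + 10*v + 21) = (v - 2)/(v + 7)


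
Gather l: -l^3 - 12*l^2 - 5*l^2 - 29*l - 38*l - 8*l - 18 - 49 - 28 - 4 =-l^3 - 17*l^2 - 75*l - 99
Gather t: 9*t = 9*t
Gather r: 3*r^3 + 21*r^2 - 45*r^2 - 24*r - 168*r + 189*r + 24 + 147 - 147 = 3*r^3 - 24*r^2 - 3*r + 24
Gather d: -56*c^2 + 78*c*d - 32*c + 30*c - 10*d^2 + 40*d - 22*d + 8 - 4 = -56*c^2 - 2*c - 10*d^2 + d*(78*c + 18) + 4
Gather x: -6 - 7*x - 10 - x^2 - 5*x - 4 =-x^2 - 12*x - 20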